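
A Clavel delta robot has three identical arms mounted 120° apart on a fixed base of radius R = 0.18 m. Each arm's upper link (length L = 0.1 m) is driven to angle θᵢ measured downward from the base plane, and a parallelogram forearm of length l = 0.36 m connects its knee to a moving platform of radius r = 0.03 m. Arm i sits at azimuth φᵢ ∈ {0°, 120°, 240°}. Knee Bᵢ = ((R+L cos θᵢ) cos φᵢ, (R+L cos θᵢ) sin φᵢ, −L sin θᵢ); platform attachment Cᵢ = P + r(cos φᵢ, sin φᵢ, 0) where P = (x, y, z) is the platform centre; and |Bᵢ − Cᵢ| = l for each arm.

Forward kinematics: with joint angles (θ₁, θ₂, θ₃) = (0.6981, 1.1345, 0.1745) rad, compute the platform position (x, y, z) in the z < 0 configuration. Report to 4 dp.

(-0.0011, -0.0853, -0.3297)

centre 1 = (0.2266·cos0.0°, 0.2266·sin0.0°, -0.0643) = (0.2266, 0.0000, -0.0643)
φ2=120.0°: virtual centre (-0.0961, 0.1665, -0.0906), radius l
φ3=240.0°: virtual centre (-0.1242, -0.2152, -0.0174), radius l
subtract pairs → two planes through P
plane₁₂: -0.6455x+0.3330y+-0.0527z = -0.0103
Cramer: x(z) = 0.0044+0.0167z;  y(z) = -0.0224+0.1907z
into |P−centre ₁|² = l²: 1.0367z² + 0.1126z + -0.0756 = 0;  Δ = 0.3261;  z = -0.3297 or 0.2211 → z<0 root = -0.3297
x = -0.0011, y = -0.0853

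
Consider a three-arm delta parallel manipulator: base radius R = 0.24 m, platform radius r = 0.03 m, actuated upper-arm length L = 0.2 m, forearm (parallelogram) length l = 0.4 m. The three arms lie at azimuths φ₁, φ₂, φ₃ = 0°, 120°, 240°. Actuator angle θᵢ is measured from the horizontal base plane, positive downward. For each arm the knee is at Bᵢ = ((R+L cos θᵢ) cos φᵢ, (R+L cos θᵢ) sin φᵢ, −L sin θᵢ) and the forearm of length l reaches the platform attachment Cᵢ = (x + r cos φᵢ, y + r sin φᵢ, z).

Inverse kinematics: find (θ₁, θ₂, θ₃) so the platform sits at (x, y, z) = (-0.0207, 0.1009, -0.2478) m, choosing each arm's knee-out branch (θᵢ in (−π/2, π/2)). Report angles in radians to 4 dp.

φ1=0.0° → target in arm frame (-0.0207, 0.1009)
  A=0.2307, B=-0.2478, C=(l²−L²−A²−y'²−z²)/(2L)=-0.0120
  √(A²+B²)=0.3386;  θ1 = -0.8211+1.6063 ≈ 0.7852
arm 2 (φ=120.0°): x'=0.0977, y'=-0.0325
  A cos θ + B sin θ = C:  0.1123·cos θ + -0.2478·sin θ = 0.1123
  θ2 = atan2(B,A) + arccos(C/0.2720) = -0.0003
arm 3 (φ=240.0°): x'=-0.0770, y'=-0.0684
  A cos θ + B sin θ = C:  0.2870·cos θ + -0.2478·sin θ = -0.0712
  √(A²+B²)=0.3792;  θ3 = -0.7122+1.7596 ≈ 1.0474

θ₁ = 0.7852, θ₂ = -0.0003, θ₃ = 1.0474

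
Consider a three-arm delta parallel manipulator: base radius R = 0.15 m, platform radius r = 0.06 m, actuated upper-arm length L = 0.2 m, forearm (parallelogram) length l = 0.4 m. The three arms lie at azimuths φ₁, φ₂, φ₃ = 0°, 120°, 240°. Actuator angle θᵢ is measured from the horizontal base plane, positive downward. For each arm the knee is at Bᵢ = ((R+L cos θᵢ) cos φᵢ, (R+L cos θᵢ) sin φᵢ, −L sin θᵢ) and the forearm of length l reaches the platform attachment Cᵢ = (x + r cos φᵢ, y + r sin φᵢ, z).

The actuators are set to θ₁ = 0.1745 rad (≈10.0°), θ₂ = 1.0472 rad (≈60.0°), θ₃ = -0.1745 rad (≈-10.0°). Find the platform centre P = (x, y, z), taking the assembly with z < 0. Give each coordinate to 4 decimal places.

φ1=0.0°: virtual centre (0.2870, 0.0000, -0.0347), radius l
arm 2 at φ=120.0°: ρ2 = 0.1900;  S2 = (-0.0950, 0.1645, -0.1732)
φ3=240.0°: virtual centre (-0.1435, -0.2485, 0.0347), radius l
subtract pairs → two planes through P
linear system: -0.7639x+0.3291y = -0.0175−-0.2770z; -0.8609x+-0.4970y = 0.0000−0.1389z
Cramer: x(z) = 0.0131-0.1387z;  y(z) = -0.0227+0.5197z
into |P−S₁|² = l²: 1.2893z² + 0.1219z + -0.0833 = 0;  Δ = 0.4443;  z = -0.3058 or 0.2112 → z<0 root = -0.3058
x = 0.0555, y = -0.1816

(0.0555, -0.1816, -0.3058)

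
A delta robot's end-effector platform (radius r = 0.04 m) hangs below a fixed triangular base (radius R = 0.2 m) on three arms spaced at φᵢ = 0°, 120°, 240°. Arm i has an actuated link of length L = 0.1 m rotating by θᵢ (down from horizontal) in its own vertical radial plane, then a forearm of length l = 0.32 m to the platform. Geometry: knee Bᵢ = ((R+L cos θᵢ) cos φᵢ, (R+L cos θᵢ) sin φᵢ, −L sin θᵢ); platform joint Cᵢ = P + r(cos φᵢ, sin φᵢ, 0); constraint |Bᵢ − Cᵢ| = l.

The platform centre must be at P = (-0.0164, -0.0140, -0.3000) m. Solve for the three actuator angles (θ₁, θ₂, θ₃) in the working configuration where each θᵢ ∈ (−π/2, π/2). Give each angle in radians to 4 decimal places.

θ₁ = 0.9599, θ₂ = 0.8732, θ₃ = 0.6980

φ1=0.0° → target in arm frame (-0.0164, -0.0140)
  A=0.1764, B=-0.3000, C=(l²−L²−A²−y'²−z²)/(2L)=-0.1446
  θ1 = atan2(B,A) + arccos(C/0.3480) = 0.9599
φ2=120.0° → target in arm frame (-0.0039, 0.0212)
  A cos θ + B sin θ = C:  0.1639·cos θ + -0.3000·sin θ = -0.1246
  θ2 = atan2(B,A) + arccos(C/0.3419) = 0.8732
φ3=240.0° → target in arm frame (0.0203, -0.0072)
  e−x'=0.1397;  (l²−L²−(e−x')²−y'²−z²)/2L = -0.0858
  θ3 = atan2(B,A) + arccos(C/0.3309) = 0.6980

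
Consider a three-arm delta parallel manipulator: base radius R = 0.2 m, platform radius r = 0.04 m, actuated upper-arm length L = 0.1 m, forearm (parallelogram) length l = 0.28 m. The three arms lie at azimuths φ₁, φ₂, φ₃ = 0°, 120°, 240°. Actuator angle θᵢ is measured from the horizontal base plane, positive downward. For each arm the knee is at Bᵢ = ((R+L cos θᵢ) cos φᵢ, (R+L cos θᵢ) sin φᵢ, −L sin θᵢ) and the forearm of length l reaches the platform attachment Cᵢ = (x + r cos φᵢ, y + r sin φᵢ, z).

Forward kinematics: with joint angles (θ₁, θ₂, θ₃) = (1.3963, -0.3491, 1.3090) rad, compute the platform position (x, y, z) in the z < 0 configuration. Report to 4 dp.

φ1=0.0°: virtual centre (0.1774, 0.0000, -0.0985), radius l
S2 = (0.2540·cos120.0°, 0.2540·sin120.0°, 0.0342) = (-0.1270, 0.2199, 0.0342)
S3 = (0.1859·cos240.0°, 0.1859·sin240.0°, -0.0966) = (-0.0929, -0.1610, -0.0966)
eliminate P² terms by subtracting sphere 1 from 2 and 3
linear system: -0.6087x+0.4399y = 0.0245−0.2654z; -0.5406x+-0.3220y = 0.0027−0.0038z
Cramer: x(z) = -0.0210+0.2008z;  y(z) = 0.0267-0.3254z
sphere 1 gives Az²+Bz+C=0 with A=1.1462, B=0.0999, C=-0.0287;  B²−4AC=0.1414;  roots -0.2076, 0.1204;  negative root z = -0.2076
x = -0.0626, y = 0.0943

(-0.0626, 0.0943, -0.2076)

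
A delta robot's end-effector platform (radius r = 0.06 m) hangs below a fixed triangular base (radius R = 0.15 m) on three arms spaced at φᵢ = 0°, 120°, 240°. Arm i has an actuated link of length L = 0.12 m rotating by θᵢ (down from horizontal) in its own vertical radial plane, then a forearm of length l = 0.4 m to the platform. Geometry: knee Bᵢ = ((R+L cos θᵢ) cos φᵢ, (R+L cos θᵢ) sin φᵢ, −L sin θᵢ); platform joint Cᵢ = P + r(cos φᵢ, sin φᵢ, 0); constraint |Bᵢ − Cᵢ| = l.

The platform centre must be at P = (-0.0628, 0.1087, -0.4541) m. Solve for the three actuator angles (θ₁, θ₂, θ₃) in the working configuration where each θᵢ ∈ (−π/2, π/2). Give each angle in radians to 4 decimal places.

φ1=0.0° → target in arm frame (-0.0628, 0.1087)
  A cos θ + B sin θ = C:  0.1528·cos θ + -0.4541·sin θ = -0.3990
  √(A²+B²)=0.4791;  θ1 = -1.2462+2.5551 ≈ 1.3089
rotate P by −φ2: (0.1255, 0.0000, -0.4541)
  A=-0.0355, B=-0.4541, C=(l²−L²−A²−y'²−z²)/(2L)=-0.2578
  γ=atan2(-0.4541,-0.0355)=-1.6489;  ψ=arccos(-0.5660)=2.1724;  θ2=γ+ψ≈0.5235
φ3=240.0° → target in arm frame (-0.0627, -0.1087)
  e−x'=0.1527;  (l²−L²−(e−x')²−y'²−z²)/2L = -0.3990
  γ=atan2(-0.4541,0.1527)=-1.2463;  ψ=arccos(-0.8328)=2.5550;  θ3=γ+ψ≈1.3086

θ₁ = 1.3089, θ₂ = 0.5235, θ₃ = 1.3086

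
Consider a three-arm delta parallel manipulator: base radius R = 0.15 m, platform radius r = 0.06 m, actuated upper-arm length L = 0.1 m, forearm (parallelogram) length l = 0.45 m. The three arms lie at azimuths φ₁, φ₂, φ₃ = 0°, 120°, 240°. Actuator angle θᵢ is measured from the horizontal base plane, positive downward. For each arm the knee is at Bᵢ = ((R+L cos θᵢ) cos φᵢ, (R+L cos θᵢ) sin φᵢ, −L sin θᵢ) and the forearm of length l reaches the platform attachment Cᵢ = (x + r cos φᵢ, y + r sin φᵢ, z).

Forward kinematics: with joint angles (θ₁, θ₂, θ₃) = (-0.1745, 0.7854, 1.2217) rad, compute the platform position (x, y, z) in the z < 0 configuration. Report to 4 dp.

(0.1842, 0.0672, -0.4276)

φ1=0.0°: virtual centre (0.1885, 0.0000, 0.0174), radius l
φ2=120.0°: virtual centre (-0.0804, 0.1392, -0.0707), radius l
φ3=240.0°: virtual centre (-0.0621, -0.1076, -0.0940), radius l
eliminate P² terms by subtracting sphere 1 from 2 and 3
linear system: -0.5377x+0.2784y = -0.0050−-0.1761z; -0.5012x+-0.2151y = -0.0116−-0.2227z
Cramer: x(z) = 0.0168-0.3914z;  y(z) = 0.0146-0.1232z
quadratic in z: (1.1684)z²+(0.0961)z+(-0.1725)=0, √Δ=0.9031 → z ∈ {-0.4276, 0.3454}; z = -0.4276 (taking z<0)
x = 0.1842, y = 0.0672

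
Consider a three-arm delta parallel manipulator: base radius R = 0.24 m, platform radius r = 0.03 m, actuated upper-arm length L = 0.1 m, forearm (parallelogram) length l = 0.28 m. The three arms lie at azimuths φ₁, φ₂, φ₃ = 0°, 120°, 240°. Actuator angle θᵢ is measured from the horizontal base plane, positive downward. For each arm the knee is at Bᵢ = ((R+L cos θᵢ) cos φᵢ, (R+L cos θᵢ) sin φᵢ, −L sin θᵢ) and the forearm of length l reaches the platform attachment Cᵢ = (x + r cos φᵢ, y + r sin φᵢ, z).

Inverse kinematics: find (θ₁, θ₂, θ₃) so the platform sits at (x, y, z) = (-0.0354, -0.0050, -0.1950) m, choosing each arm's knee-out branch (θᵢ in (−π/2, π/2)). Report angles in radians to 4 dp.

θ₁ = 1.3960, θ₂ = 0.9599, θ₃ = 0.8734

φ1=0.0° → target in arm frame (-0.0354, -0.0050)
  A cos θ + B sin θ = C:  0.2454·cos θ + -0.1950·sin θ = -0.1494
  θ1 = atan2(B,A) + arccos(C/0.3134) = 1.3960
arm 2 (φ=120.0°): x'=0.0134, y'=0.0332
  A cos θ + B sin θ = C:  0.1966·cos θ + -0.1950·sin θ = -0.0469
  √(A²+B²)=0.2769;  θ2 = -0.7812+1.7411 ≈ 0.9599
rotate P by −φ3: (0.0220, -0.0282, -0.1950)
  A cos θ + B sin θ = C:  0.1880·cos θ + -0.1950·sin θ = -0.0288
  γ=atan2(-0.1950,0.1880)=-0.8038;  ψ=arccos(-0.1062)=1.6772;  θ3=γ+ψ≈0.8734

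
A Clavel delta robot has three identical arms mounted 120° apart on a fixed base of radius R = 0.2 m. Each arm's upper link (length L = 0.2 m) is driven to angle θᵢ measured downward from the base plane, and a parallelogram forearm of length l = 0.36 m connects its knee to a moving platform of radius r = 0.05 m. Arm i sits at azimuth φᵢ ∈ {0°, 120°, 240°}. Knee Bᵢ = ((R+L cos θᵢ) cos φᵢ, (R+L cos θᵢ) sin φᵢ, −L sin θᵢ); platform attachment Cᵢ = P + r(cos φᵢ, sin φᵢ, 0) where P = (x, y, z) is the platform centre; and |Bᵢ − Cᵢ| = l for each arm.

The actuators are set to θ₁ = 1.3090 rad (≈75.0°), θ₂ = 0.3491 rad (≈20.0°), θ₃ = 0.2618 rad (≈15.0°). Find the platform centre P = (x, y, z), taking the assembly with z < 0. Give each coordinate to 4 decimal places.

arm 1 at φ=0.0°: (R−r)+L cos θ1 = 0.2018;  centre 1 = (0.2018, 0.0000, -0.1932)
centre 2 = (0.3379·cos120.0°, 0.3379·sin120.0°, -0.0684) = (-0.1690, 0.2927, -0.0684)
arm 3 at φ=240.0°: (R−r)+L cos θ3 = 0.3432;  centre 3 = (-0.1716, -0.2972, -0.0518)
|centre ₂|²−|centre ₁|² = 0.0409;  |centre ₃|²−|centre ₁|² = 0.0424
plane₁₂: -0.7415x+0.5853y+0.2495z = 0.0409
det = 0.8778;  x = -0.0560+0.3576z,  y = -0.0011+0.0266z
into |P−centre ₁|² = l²: 1.1286z² + 0.2020z + -0.0259 = 0;  Δ = 0.1575;  z = -0.2653 or 0.0864 → z<0 root = -0.2653
x = -0.1508, y = -0.0082

(-0.1508, -0.0082, -0.2653)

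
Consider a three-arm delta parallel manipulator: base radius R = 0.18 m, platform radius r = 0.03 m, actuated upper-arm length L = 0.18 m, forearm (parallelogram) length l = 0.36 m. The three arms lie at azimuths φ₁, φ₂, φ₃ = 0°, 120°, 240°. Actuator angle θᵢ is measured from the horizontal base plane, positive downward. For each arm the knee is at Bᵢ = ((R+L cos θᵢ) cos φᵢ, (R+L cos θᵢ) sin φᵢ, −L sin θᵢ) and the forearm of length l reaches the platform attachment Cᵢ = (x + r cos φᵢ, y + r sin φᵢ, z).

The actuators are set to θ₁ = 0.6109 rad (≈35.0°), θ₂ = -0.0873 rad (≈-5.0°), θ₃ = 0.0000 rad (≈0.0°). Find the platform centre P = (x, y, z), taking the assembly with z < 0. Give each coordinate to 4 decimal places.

φ1=0.0°: virtual centre (0.2974, 0.0000, -0.1032), radius l
S2 = (0.3293·cos120.0°, 0.3293·sin120.0°, 0.0157) = (-0.1647, 0.2852, 0.0157)
φ3=240.0°: virtual centre (-0.1650, -0.2858, 0.0000), radius l
subtract pairs → two planes through P
plane₁₂: -0.9242x+0.5704y+0.2379z = 0.0096
Cramer: x(z) = -0.0105+0.2403z;  y(z) = -0.0002-0.0276z
sphere 1 gives Az²+Bz+C=0 with A=1.0585, B=0.0585, C=-0.0241;  B²−4AC=0.1056;  roots -0.1812, 0.1259;  negative root z = -0.1812
x = -0.0540, y = 0.0048

(-0.0540, 0.0048, -0.1812)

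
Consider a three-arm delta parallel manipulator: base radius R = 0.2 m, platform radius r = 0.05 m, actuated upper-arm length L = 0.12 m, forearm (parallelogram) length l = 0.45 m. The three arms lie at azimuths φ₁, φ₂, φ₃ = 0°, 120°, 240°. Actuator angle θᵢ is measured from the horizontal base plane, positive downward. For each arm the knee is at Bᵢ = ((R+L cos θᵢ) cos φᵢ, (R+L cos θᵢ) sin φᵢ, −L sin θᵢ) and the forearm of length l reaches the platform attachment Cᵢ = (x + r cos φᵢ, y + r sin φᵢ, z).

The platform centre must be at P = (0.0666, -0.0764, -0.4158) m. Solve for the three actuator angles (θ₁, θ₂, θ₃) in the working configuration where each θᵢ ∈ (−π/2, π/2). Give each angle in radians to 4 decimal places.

θ₁ = 0.1742, θ₂ = 0.9599, θ₃ = 0.3490

φ1=0.0° → target in arm frame (0.0666, -0.0764)
  e−x'=0.0834;  (l²−L²−(e−x')²−y'²−z²)/2L = 0.0101
  √(A²+B²)=0.4241;  θ1 = -1.3728+1.5470 ≈ 0.1742
rotate P by −φ2: (-0.0995, -0.0195, -0.4158)
  e−x'=0.2495;  (l²−L²−(e−x')²−y'²−z²)/2L = -0.1975
  √(A²+B²)=0.4849;  θ2 = -1.0304+1.9903 ≈ 0.9599
arm 3 (φ=240.0°): x'=0.0329, y'=0.0959
  A cos θ + B sin θ = C:  0.1171·cos θ + -0.4158·sin θ = -0.0321
  √(A²+B²)=0.4320;  θ3 = -1.2962+1.6452 ≈ 0.3490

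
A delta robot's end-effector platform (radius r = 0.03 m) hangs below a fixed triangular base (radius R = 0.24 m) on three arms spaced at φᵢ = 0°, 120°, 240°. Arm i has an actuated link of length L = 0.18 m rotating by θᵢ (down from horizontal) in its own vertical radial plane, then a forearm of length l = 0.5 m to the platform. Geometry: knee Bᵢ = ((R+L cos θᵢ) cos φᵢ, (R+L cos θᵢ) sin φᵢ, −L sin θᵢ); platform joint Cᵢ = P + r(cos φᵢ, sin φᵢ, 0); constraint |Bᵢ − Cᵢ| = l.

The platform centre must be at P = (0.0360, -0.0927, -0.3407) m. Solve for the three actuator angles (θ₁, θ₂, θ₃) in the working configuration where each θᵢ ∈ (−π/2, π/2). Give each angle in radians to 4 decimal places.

rotate P by −φ1: (0.0360, -0.0927, -0.3407)
  A cos θ + B sin θ = C:  0.1740·cos θ + -0.3407·sin θ = 0.1740
  θ1 = atan2(B,A) + arccos(C/0.3826) = -0.0001
rotate P by −φ2: (-0.0983, 0.0152, -0.3407)
  A=0.3083, B=-0.3407, C=(l²−L²−A²−y'²−z²)/(2L)=0.0174
  θ2 = atan2(B,A) + arccos(C/0.4595) = 0.6977
φ3=240.0° → target in arm frame (0.0623, 0.0775)
  A=0.1477, B=-0.3407, C=(l²−L²−A²−y'²−z²)/(2L)=0.2047
  √(A²+B²)=0.3713;  θ3 = -1.1617+0.9869 ≈ -0.1747

θ₁ = -0.0001, θ₂ = 0.6977, θ₃ = -0.1747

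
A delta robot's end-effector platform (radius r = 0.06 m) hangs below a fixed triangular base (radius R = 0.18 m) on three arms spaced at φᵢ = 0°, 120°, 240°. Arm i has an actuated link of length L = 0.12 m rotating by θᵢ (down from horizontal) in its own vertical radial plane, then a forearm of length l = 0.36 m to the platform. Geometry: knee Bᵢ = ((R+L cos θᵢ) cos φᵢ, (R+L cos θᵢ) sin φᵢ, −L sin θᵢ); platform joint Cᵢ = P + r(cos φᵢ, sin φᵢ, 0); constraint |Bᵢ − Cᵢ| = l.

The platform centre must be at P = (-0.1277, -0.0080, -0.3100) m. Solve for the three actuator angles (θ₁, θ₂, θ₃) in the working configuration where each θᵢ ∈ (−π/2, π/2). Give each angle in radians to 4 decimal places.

φ1=0.0° → target in arm frame (-0.1277, -0.0080)
  e−x'=0.2477;  (l²−L²−(e−x')²−y'²−z²)/2L = -0.1763
  √(A²+B²)=0.3968;  θ1 = -0.8966+2.0313 ≈ 1.1346
arm 2 (φ=120.0°): x'=0.0569, y'=0.1146
  A=0.0631, B=-0.3100, C=(l²−L²−A²−y'²−z²)/(2L)=0.0083
  √(A²+B²)=0.3164;  θ2 = -1.3701+1.5446 ≈ 0.1745
arm 3 (φ=240.0°): x'=0.0708, y'=-0.1066
  e−x'=0.0492;  (l²−L²−(e−x')²−y'²−z²)/2L = 0.0221
  √(A²+B²)=0.3139;  θ3 = -1.4133+1.5002 ≈ 0.0868

θ₁ = 1.1346, θ₂ = 0.1745, θ₃ = 0.0868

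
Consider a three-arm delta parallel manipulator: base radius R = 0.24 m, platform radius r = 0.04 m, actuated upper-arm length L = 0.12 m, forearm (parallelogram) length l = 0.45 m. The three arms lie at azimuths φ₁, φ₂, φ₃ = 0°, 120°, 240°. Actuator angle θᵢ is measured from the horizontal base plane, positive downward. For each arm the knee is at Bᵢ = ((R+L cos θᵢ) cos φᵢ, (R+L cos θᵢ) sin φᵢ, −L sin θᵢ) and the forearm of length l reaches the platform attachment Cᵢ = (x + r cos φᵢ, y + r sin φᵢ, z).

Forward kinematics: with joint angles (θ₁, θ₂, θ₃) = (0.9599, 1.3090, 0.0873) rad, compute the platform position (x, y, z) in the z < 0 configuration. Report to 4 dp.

O1 = (0.2688·cos0.0°, 0.2688·sin0.0°, -0.0983) = (0.2688, 0.0000, -0.0983)
φ2=120.0°: virtual centre (-0.1155, 0.2001, -0.1159), radius l
arm 3 at φ=240.0°: (R−r)+L cos θ3 = 0.3195;  O3 = (-0.1598, -0.2767, -0.0105)
eliminate P² terms by subtracting sphere 1 from 2 and 3
plane₁₂: -0.7687x+0.4002y+-0.0352z = -0.0151
Cramer: x(z) = 0.0003+0.0661z;  y(z) = -0.0371+0.2150z
into |P−O₁|² = l²: 1.0506z² + 0.1451z + -0.1194 = 0;  Δ = 0.5227;  z = -0.4131 or 0.2750 → z<0 root = -0.4131
x = -0.0270, y = -0.1260

(-0.0270, -0.1260, -0.4131)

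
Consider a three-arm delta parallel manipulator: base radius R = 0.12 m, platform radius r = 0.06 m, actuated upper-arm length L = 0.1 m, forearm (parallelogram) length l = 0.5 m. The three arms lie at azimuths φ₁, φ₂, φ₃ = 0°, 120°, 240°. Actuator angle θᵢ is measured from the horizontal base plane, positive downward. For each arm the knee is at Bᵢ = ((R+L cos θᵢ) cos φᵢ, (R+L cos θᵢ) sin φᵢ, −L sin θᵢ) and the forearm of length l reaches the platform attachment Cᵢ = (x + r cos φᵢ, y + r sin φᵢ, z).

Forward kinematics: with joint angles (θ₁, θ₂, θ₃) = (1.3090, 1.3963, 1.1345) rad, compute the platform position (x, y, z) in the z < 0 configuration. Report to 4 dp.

(-0.0077, -0.0386, -0.5862)

centre 1 = (0.0859·cos0.0°, 0.0859·sin0.0°, -0.0966) = (0.0859, 0.0000, -0.0966)
φ2=120.0°: virtual centre (-0.0387, 0.0670, -0.0985), radius l
arm 3 at φ=240.0°: (R−r)+L cos θ3 = 0.1023;  centre 3 = (-0.0511, -0.0886, -0.0906)
subtract pairs → two planes through P
linear system: -0.2491x+0.1340y = -0.0010−-0.0038z; -0.2740x+-0.1771y = 0.0020−0.0119z
det = 0.0808;  x = -0.0010+0.0115z,  y = -0.0095+0.0495z
into |P−centre ₁|² = l²: 1.0026z² + 0.1902z + -0.2330 = 0;  Δ = 0.9707;  z = -0.5862 or 0.3965 → z<0 root = -0.5862
x = -0.0077, y = -0.0386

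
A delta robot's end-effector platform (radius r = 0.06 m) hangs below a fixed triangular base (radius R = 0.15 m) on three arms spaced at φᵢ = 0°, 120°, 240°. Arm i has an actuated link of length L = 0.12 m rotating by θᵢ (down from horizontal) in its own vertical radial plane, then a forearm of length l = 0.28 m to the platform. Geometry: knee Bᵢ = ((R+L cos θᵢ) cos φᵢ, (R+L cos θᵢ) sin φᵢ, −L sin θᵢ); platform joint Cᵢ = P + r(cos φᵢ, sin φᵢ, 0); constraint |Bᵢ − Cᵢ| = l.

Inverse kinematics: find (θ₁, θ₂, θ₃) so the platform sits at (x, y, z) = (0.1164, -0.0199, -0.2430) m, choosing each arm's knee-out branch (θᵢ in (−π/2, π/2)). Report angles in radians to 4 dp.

θ₁ = -0.1740, θ₂ = 1.0475, θ₃ = 0.8726

arm 1 (φ=0.0°): x'=0.1164, y'=-0.0199
  A cos θ + B sin θ = C:  -0.0264·cos θ + -0.2430·sin θ = 0.0161
  √(A²+B²)=0.2444;  θ1 = -1.6790+1.5050 ≈ -0.1740
rotate P by −φ2: (-0.0754, -0.0909, -0.2430)
  A cos θ + B sin θ = C:  0.1654·cos θ + -0.2430·sin θ = -0.1278
  θ2 = atan2(B,A) + arccos(C/0.2940) = 1.0475
rotate P by −φ3: (-0.0410, 0.1108, -0.2430)
  e−x'=0.1310;  (l²−L²−(e−x')²−y'²−z²)/2L = -0.1019
  γ=atan2(-0.2430,0.1310)=-1.0765;  ψ=arccos(-0.3693)=1.9491;  θ3=γ+ψ≈0.8726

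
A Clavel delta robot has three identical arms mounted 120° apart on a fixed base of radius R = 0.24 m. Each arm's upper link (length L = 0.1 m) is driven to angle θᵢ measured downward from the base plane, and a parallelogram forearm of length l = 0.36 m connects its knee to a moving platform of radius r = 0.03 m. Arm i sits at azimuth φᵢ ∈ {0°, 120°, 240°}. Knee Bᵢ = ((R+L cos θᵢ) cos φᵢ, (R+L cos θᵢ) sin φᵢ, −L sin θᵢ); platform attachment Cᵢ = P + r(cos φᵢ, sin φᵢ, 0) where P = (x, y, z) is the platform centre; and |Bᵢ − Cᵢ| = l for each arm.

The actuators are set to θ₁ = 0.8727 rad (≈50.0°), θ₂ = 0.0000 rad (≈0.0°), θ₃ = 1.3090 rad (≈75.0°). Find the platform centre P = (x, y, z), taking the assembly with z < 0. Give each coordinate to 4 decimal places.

φ1=0.0°: virtual centre (0.2743, 0.0000, -0.0766), radius l
centre 2 = (0.3100·cos120.0°, 0.3100·sin120.0°, 0.0000) = (-0.1550, 0.2685, 0.0000)
centre 3 = (0.2359·cos240.0°, 0.2359·sin240.0°, -0.0966) = (-0.1179, -0.2043, -0.0966)
subtract pairs → two planes through P
[-0.8586 0.5369 0.1532]·P = 0.0150;  [-0.7844 -0.4086 -0.0400]·P = -0.0161
Cramer: x(z) = 0.0033+0.0533z;  y(z) = 0.0332-0.2001z
sphere 1 gives Az²+Bz+C=0 with A=1.0429, B=0.1111, C=-0.0492;  B²−4AC=0.2175;  roots -0.2768, 0.1704;  negative root z = -0.2768
x = -0.0115, y = 0.0886

(-0.0115, 0.0886, -0.2768)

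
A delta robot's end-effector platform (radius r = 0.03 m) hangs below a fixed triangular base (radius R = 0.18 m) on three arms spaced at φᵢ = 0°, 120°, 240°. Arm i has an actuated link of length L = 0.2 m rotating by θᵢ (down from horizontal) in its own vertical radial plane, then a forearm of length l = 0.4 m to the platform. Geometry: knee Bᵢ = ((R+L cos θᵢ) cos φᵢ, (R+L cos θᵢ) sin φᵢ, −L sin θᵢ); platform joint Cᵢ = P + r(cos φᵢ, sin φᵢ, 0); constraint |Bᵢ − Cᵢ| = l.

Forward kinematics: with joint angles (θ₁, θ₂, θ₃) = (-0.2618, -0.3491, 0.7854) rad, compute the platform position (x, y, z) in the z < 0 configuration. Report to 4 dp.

(0.0478, 0.0925, -0.2016)

S1 = (0.3432·cos0.0°, 0.3432·sin0.0°, 0.0518) = (0.3432, 0.0000, 0.0518)
φ2=120.0°: virtual centre (-0.1690, 0.2927, 0.0684), radius l
φ3=240.0°: virtual centre (-0.1457, -0.2524, -0.1414), radius l
subtract pairs → two planes through P
[-1.0243 0.5853 0.0333]·P = -0.0016;  [-0.9778 -0.5048 -0.3864]·P = -0.0155
Cramer: x(z) = 0.0091-0.1922z;  y(z) = 0.0132-0.3932z
sphere 1 gives Az²+Bz+C=0 with A=1.1915, B=0.0145, C=-0.0455;  B²−4AC=0.2171;  roots -0.2016, 0.1895;  negative root z = -0.2016
x = 0.0478, y = 0.0925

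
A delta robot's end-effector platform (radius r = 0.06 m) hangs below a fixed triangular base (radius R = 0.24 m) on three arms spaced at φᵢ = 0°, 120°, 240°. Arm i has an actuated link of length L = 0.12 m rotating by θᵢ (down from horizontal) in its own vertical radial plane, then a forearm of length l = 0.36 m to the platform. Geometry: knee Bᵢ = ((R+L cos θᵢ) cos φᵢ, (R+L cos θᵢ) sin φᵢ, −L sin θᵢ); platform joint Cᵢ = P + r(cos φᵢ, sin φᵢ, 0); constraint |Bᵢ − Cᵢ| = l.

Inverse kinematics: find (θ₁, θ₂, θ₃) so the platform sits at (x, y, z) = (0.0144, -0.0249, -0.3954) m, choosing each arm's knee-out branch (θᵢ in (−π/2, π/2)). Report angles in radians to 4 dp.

rotate P by −φ1: (0.0144, -0.0249, -0.3954)
  A=0.1656, B=-0.3954, C=(l²−L²−A²−y'²−z²)/(2L)=-0.2883
  γ=atan2(-0.3954,0.1656)=-1.1742;  ψ=arccos(-0.6725)=2.3083;  θ1=γ+ψ≈1.1341
rotate P by −φ2: (-0.0288, 0.0000, -0.3954)
  A=0.2088, B=-0.3954, C=(l²−L²−A²−y'²−z²)/(2L)=-0.3530
  γ=atan2(-0.3954,0.2088)=-1.0850;  ψ=arccos(-0.7895)=2.4808;  θ2=γ+ψ≈1.3958
φ3=240.0° → target in arm frame (0.0144, 0.0249)
  A cos θ + B sin θ = C:  0.1656·cos θ + -0.3954·sin θ = -0.2883
  θ3 = atan2(B,A) + arccos(C/0.4287) = 1.1344

θ₁ = 1.1341, θ₂ = 1.3958, θ₃ = 1.1344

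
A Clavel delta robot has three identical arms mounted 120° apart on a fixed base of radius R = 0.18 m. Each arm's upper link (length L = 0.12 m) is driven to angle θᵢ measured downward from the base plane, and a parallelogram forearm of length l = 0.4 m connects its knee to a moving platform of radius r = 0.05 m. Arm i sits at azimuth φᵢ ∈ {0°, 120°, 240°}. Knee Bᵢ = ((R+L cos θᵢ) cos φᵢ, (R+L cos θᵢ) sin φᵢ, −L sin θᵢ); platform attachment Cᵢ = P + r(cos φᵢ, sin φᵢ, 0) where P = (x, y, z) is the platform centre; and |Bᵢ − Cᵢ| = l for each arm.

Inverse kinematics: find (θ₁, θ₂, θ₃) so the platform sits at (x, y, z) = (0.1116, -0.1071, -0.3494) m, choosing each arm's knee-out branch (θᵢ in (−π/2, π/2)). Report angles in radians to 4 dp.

θ₁ = -0.0873, θ₂ = 1.2217, θ₃ = 0.3491

rotate P by −φ1: (0.1116, -0.1071, -0.3494)
  e−x'=0.0184;  (l²−L²−(e−x')²−y'²−z²)/2L = 0.0488
  θ1 = atan2(B,A) + arccos(C/0.3499) = -0.0873
φ2=120.0° → target in arm frame (-0.1486, -0.0431)
  e−x'=0.2786;  (l²−L²−(e−x')²−y'²−z²)/2L = -0.2330
  γ=atan2(-0.3494,0.2786)=-0.8977;  ψ=arccos(-0.5215)=2.1194;  θ2=γ+ψ≈1.2217
rotate P by −φ3: (0.0370, 0.1502, -0.3494)
  A=0.0930, B=-0.3494, C=(l²−L²−A²−y'²−z²)/(2L)=-0.0321
  γ=atan2(-0.3494,0.0930)=-1.3105;  ψ=arccos(-0.0887)=1.6596;  θ3=γ+ψ≈0.3491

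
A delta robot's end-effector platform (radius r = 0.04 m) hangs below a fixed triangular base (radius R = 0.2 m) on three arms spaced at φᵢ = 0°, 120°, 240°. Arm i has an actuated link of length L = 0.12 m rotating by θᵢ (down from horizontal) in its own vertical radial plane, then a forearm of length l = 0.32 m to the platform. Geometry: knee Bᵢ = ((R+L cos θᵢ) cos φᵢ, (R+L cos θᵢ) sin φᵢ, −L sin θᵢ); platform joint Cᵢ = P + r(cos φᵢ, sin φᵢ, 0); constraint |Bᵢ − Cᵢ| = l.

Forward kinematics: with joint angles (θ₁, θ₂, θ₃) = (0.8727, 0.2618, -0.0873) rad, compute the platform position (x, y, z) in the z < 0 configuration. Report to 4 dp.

(-0.0617, -0.0187, -0.2049)

φ1=0.0°: virtual centre (0.2371, 0.0000, -0.0919), radius l
O2 = (0.2759·cos120.0°, 0.2759·sin120.0°, -0.0311) = (-0.1380, 0.2389, -0.0311)
O3 = (0.2795·cos240.0°, 0.2795·sin240.0°, 0.0105) = (-0.1398, -0.2421, 0.0105)
|O₂|²−|O₁|² = 0.0124;  |O₃|²−|O₁|² = 0.0136
plane₁₂: -0.7502x+0.4779y+0.1217z = 0.0124
Cramer: x(z) = -0.0173+0.2167z;  y(z) = -0.0011+0.0855z
quadratic in z: (1.0543)z²+(0.0734)z+(-0.0292)=0, √Δ=0.3587 → z ∈ {-0.2049, 0.1353}; z = -0.2049 (taking z<0)
x = -0.0617, y = -0.0187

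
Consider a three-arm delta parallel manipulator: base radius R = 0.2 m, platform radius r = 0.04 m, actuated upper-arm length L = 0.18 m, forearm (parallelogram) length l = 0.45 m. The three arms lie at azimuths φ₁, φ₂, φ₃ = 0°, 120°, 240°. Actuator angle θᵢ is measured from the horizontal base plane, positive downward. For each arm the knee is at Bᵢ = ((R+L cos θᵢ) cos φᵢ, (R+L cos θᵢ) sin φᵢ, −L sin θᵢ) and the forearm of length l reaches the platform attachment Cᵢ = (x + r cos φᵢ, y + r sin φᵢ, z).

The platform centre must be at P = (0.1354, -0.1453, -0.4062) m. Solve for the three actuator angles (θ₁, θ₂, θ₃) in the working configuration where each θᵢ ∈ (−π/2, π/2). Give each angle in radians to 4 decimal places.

rotate P by −φ1: (0.1354, -0.1453, -0.4062)
  A=0.0246, B=-0.4062, C=(l²−L²−A²−y'²−z²)/(2L)=-0.0462
  √(A²+B²)=0.4069;  θ1 = -1.5103+1.6845 ≈ 0.1741
rotate P by −φ2: (-0.1935, -0.0446, -0.4062)
  A cos θ + B sin θ = C:  0.3535·cos θ + -0.4062·sin θ = -0.3385
  θ2 = atan2(B,A) + arccos(C/0.5385) = 1.3960
arm 3 (φ=240.0°): x'=0.0581, y'=0.1899
  A=0.1019, B=-0.4062, C=(l²−L²−A²−y'²−z²)/(2L)=-0.1148
  γ=atan2(-0.4062,0.1019)=-1.3251;  ψ=arccos(-0.2742)=1.8486;  θ3=γ+ψ≈0.5235

θ₁ = 0.1741, θ₂ = 1.3960, θ₃ = 0.5235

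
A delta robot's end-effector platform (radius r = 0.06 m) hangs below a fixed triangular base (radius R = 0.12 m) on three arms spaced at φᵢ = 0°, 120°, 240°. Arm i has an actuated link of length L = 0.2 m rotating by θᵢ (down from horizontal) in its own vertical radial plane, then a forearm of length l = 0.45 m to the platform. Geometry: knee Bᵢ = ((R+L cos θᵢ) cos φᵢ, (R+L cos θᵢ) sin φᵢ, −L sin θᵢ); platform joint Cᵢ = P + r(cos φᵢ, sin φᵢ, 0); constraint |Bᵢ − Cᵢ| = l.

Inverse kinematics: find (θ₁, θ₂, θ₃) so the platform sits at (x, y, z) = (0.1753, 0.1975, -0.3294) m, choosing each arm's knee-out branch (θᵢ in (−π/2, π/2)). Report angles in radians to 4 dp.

φ1=0.0° → target in arm frame (0.1753, 0.1975)
  A cos θ + B sin θ = C:  -0.1153·cos θ + -0.3294·sin θ = 0.0042
  √(A²+B²)=0.3490;  θ1 = -1.9075+1.5587 ≈ -0.3488
arm 2 (φ=120.0°): x'=0.0834, y'=-0.2506
  A cos θ + B sin θ = C:  -0.0234·cos θ + -0.3294·sin θ = -0.0233
  θ2 = atan2(B,A) + arccos(C/0.3302) = -0.0002
arm 3 (φ=240.0°): x'=-0.2587, y'=0.0531
  A=0.3187, B=-0.3294, C=(l²−L²−A²−y'²−z²)/(2L)=-0.1260
  θ3 = atan2(B,A) + arccos(C/0.4583) = 1.0473

θ₁ = -0.3488, θ₂ = -0.0002, θ₃ = 1.0473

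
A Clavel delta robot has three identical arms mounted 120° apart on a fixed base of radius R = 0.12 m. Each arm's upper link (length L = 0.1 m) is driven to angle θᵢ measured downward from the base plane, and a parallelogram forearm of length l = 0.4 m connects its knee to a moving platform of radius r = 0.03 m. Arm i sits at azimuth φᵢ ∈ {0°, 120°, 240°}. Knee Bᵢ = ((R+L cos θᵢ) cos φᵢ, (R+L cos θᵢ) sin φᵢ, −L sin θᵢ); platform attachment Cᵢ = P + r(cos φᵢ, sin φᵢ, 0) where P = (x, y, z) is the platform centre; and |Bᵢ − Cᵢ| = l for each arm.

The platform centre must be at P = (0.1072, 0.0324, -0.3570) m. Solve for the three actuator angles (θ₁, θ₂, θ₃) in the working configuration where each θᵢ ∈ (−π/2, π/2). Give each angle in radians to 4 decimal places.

φ1=0.0° → target in arm frame (0.1072, 0.0324)
  e−x'=-0.0172;  (l²−L²−(e−x')²−y'²−z²)/2L = 0.1060
  √(A²+B²)=0.3574;  θ1 = -1.6189+1.2696 ≈ -0.3493
arm 2 (φ=120.0°): x'=-0.0255, y'=-0.1090
  A cos θ + B sin θ = C:  0.1155·cos θ + -0.3570·sin θ = -0.0134
  γ=atan2(-0.3570,0.1155)=-1.2578;  ψ=arccos(-0.0358)=1.6066;  θ2=γ+ψ≈0.3488
arm 3 (φ=240.0°): x'=-0.0817, y'=0.0766
  A=0.1717, B=-0.3570, C=(l²−L²−A²−y'²−z²)/(2L)=-0.0639
  θ3 = atan2(B,A) + arccos(C/0.3961) = 0.6103

θ₁ = -0.3493, θ₂ = 0.3488, θ₃ = 0.6103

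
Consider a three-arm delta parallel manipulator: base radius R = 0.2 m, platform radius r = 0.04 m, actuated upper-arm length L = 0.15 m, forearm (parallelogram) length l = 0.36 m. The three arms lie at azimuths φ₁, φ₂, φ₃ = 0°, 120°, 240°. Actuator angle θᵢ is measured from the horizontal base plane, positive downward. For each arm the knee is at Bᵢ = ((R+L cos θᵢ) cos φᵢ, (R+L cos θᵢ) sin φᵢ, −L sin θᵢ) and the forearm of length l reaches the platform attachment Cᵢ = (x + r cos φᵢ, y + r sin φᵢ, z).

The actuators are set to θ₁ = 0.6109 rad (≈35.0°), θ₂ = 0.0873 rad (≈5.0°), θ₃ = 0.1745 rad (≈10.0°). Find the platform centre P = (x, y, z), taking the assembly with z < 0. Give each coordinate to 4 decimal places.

φ1=0.0°: virtual centre (0.2829, 0.0000, -0.0860), radius l
φ2=120.0°: virtual centre (-0.1547, 0.2680, -0.0131), radius l
φ3=240.0°: virtual centre (-0.1539, -0.2665, -0.0260), radius l
eliminate P² terms by subtracting sphere 1 from 2 and 3
[-0.8752 0.5359 0.1459]·P = 0.0085;  [-0.8735 -0.5330 0.1200]·P = 0.0080
det = 0.9346;  x = -0.0094+0.1520z,  y = 0.0005+-0.0240z
quadratic in z: (1.0237)z²+(0.0832)z+(-0.0368)=0, √Δ=0.3968 → z ∈ {-0.2345, 0.1532}; z = -0.2345 (taking z<0)
x = -0.0451, y = 0.0061

(-0.0451, 0.0061, -0.2345)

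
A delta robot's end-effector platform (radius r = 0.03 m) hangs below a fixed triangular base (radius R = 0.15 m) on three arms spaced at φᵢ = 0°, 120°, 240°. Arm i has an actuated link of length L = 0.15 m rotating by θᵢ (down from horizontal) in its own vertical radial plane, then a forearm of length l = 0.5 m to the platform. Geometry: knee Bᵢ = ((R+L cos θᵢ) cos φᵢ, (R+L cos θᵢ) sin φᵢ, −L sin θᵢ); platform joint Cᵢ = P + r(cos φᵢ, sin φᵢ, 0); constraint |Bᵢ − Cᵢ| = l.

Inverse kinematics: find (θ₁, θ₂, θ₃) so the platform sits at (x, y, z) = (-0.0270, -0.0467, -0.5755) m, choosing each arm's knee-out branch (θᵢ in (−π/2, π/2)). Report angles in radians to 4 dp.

θ₁ = 1.0474, θ₂ = 1.0472, θ₃ = 0.7854

arm 1 (φ=0.0°): x'=-0.0270, y'=-0.0467
  A=0.1470, B=-0.5755, C=(l²−L²−A²−y'²−z²)/(2L)=-0.4250
  √(A²+B²)=0.5940;  θ1 = -1.3207+2.3681 ≈ 1.0474
rotate P by −φ2: (-0.0269, 0.0467, -0.5755)
  A=0.1469, B=-0.5755, C=(l²−L²−A²−y'²−z²)/(2L)=-0.4249
  θ2 = atan2(B,A) + arccos(C/0.5940) = 1.0472
φ3=240.0° → target in arm frame (0.0539, 0.0000)
  e−x'=0.0661;  (l²−L²−(e−x')²−y'²−z²)/2L = -0.3602
  θ3 = atan2(B,A) + arccos(C/0.5793) = 0.7854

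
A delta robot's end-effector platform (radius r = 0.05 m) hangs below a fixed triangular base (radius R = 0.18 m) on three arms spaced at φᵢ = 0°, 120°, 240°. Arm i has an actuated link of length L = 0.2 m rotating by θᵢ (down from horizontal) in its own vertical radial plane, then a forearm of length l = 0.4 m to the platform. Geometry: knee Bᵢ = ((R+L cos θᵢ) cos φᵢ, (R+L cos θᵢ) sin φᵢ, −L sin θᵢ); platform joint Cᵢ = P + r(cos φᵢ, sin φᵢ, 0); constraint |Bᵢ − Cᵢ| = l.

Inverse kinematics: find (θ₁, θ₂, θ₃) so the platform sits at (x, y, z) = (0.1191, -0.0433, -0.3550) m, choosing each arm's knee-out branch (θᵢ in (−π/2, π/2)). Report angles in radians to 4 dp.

rotate P by −φ1: (0.1191, -0.0433, -0.3550)
  A cos θ + B sin θ = C:  0.0109·cos θ + -0.3550·sin θ = -0.0200
  θ1 = atan2(B,A) + arccos(C/0.3552) = 0.0872
φ2=120.0° → target in arm frame (-0.0970, -0.0815)
  A=0.2270, B=-0.3550, C=(l²−L²−A²−y'²−z²)/(2L)=-0.1605
  √(A²+B²)=0.4214;  θ2 = -1.0018+1.9617 ≈ 0.9599
rotate P by −φ3: (-0.0221, 0.1248, -0.3550)
  e−x'=0.1521;  (l²−L²−(e−x')²−y'²−z²)/2L = -0.1118
  θ3 = atan2(B,A) + arccos(C/0.3862) = 0.6984

θ₁ = 0.0872, θ₂ = 0.9599, θ₃ = 0.6984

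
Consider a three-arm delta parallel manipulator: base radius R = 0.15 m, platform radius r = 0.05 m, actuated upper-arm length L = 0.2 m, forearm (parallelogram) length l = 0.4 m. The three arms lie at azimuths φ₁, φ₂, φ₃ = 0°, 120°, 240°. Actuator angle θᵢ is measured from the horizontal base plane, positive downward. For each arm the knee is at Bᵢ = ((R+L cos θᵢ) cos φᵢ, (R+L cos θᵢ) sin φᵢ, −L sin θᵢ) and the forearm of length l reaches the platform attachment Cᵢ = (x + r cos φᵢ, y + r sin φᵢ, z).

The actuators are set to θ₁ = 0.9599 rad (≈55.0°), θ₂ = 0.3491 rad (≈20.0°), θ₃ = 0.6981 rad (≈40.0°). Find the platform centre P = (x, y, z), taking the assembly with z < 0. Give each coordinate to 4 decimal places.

(-0.0910, 0.0573, -0.4153)

arm 1 at φ=0.0°: e+L cos θ1 = 0.2147;  centre 1 = (0.2147, 0.0000, -0.1638)
centre 2 = (0.2879·cos120.0°, 0.2879·sin120.0°, -0.0684) = (-0.1440, 0.2494, -0.0684)
centre 3 = (0.2532·cos240.0°, 0.2532·sin240.0°, -0.1286) = (-0.1266, -0.2193, -0.1286)
subtract pairs → two planes through P
linear system: -0.7174x+0.4987y = 0.0146−0.1908z; -0.6827x+-0.4386y = 0.0077−0.0705z
Cramer: x(z) = -0.0157+0.1815z;  y(z) = 0.0068-0.1216z
into |P−centre ₁|² = l²: 1.0477z² + 0.2424z + -0.0800 = 0;  Δ = 0.3942;  z = -0.4153 or 0.1839 → z<0 root = -0.4153
x = -0.0910, y = 0.0573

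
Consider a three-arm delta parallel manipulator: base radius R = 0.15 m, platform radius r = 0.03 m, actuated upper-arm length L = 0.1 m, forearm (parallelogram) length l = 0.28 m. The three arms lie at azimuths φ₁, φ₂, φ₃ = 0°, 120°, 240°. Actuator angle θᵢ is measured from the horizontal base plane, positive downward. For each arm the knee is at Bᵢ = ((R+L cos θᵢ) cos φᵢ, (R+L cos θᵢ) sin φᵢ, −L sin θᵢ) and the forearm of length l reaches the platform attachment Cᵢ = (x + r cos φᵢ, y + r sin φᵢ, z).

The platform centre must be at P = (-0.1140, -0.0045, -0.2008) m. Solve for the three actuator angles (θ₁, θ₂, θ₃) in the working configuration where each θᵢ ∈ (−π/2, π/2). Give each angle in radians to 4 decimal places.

arm 1 (φ=0.0°): x'=-0.1140, y'=-0.0045
  A cos θ + B sin θ = C:  0.2340·cos θ + -0.2008·sin θ = -0.1335
  √(A²+B²)=0.3083;  θ1 = -0.7092+2.0185 ≈ 1.3093
arm 2 (φ=120.0°): x'=0.0531, y'=0.1010
  A cos θ + B sin θ = C:  0.0669·cos θ + -0.2008·sin θ = 0.0670
  γ=atan2(-0.2008,0.0669)=-1.2492;  ψ=arccos(0.3167)=1.2485;  θ2=γ+ψ≈-0.0007
rotate P by −φ3: (0.0609, -0.0965, -0.2008)
  A=0.0591, B=-0.2008, C=(l²−L²−A²−y'²−z²)/(2L)=0.0764
  √(A²+B²)=0.2093;  θ3 = -1.2845+1.1972 ≈ -0.0873

θ₁ = 1.3093, θ₂ = -0.0007, θ₃ = -0.0873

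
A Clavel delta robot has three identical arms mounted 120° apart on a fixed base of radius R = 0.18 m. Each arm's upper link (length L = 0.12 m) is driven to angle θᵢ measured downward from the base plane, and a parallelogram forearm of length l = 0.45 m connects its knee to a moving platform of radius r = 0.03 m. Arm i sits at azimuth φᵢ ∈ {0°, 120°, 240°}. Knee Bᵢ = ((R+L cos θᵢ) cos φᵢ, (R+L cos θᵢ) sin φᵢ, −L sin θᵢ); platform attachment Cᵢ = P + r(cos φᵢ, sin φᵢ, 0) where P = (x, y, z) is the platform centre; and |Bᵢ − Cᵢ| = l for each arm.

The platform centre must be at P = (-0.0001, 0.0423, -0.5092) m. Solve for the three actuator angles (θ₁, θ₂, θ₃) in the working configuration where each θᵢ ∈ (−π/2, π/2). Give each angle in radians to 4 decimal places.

arm 1 (φ=0.0°): x'=-0.0001, y'=0.0423
  e−x'=0.1501;  (l²−L²−(e−x')²−y'²−z²)/2L = -0.3979
  γ=atan2(-0.5092,0.1501)=-1.2841;  ψ=arccos(-0.7496)=2.4183;  θ1=γ+ψ≈1.1341
φ2=120.0° → target in arm frame (0.0367, -0.0211)
  e−x'=0.1133;  (l²−L²−(e−x')²−y'²−z²)/2L = -0.3520
  θ2 = atan2(B,A) + arccos(C/0.5217) = 0.9595
rotate P by −φ3: (-0.0366, -0.0212, -0.5092)
  A=0.1866, B=-0.5092, C=(l²−L²−A²−y'²−z²)/(2L)=-0.4435
  √(A²+B²)=0.5423;  θ3 = -1.2196+2.5285 ≈ 1.3089

θ₁ = 1.1341, θ₂ = 0.9595, θ₃ = 1.3089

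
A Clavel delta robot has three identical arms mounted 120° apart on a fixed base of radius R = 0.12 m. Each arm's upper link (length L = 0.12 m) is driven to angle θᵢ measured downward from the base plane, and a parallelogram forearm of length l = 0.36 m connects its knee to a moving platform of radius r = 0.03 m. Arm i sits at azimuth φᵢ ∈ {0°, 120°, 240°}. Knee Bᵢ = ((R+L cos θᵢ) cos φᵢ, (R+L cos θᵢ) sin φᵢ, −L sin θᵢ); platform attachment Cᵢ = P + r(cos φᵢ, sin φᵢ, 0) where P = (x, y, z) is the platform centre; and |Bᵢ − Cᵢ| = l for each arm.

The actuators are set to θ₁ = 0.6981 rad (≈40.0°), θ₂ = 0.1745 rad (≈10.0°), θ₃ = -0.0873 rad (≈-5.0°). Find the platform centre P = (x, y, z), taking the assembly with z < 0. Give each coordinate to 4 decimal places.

(-0.0874, -0.0274, -0.3144)

centre 1 = (0.1819·cos0.0°, 0.1819·sin0.0°, -0.0771) = (0.1819, 0.0000, -0.0771)
centre 2 = (0.2082·cos120.0°, 0.2082·sin120.0°, -0.0208) = (-0.1041, 0.1803, -0.0208)
φ3=240.0°: virtual centre (-0.1048, -0.1815, 0.0105), radius l
subtract pairs → two planes through P
linear system: -0.5720x+0.3606y = 0.0047−0.1126z; -0.5734x+-0.3629y = 0.0050−0.1752z
det = 0.4144;  x = -0.0085+0.2511z,  y = -0.0003+0.0860z
into |P−centre ₁|² = l²: 1.0704z² + 0.0586z + -0.0874 = 0;  Δ = 0.3777;  z = -0.3144 or 0.2597 → z<0 root = -0.3144
x = -0.0874, y = -0.0274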